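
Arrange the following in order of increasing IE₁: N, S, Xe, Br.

S, Br, Xe, N

IE₁ increases left→right with effective nuclear charge and decreases top→bottom as the valence shell moves farther out.
A diagonal step moves right (one effect) and down (the opposite effect) at once.
Br > S: period and group pull opposite ways; the across-period shift dominates (1140 vs 1000 kJ/mol).
Xe > Br: the two effects oppose for this pair; the across-period effect wins (1170 vs 1140 kJ/mol).
N > Xe: period and group pull opposite ways; the down-group shift dominates (1402 vs 1170 kJ/mol).
Tabulated first ionization energy (kJ/mol): N 1402, S 1000, Br 1140, Xe 1170.
So from lowest to highest: S < Br < Xe < N.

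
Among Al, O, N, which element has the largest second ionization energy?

O

After 1 electron has been removed, what remains? Al⁺ still has 2 valence electrons; O⁺ still has 5 valence electrons; N⁺ still has 4 valence electrons.
All are still removing valence electrons, so compare the +1 ions as you would atoms: IE_2 generally rises across a period (higher Z_eff) and falls down a group (larger shell), subject to the usual subshell exceptions.
Valence configurations: Al⁺ [Ne]3s², O⁺ [He]2s²2p³, N⁺ [He]2s²2p².
Approximate IE_2 values (kJ/mol): Al 1817, O 3388, N 2856.
Overall IE_2 order: Al < N < O.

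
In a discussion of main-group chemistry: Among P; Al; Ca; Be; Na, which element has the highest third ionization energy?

After 2 electrons have been removed, what remains? P²⁺ still has 3 valence electrons; Al²⁺ still has 1 valence electron; Ca²⁺ is the bare [Ar] core; Be²⁺ is the bare [He] core; Na²⁺ is already 1 electron into the core.
Pulling an electron out of a noble-gas core costs far more than removing a remaining valence electron, so Ca, Na and Be sit at the high end of IE_3.
Valence configurations: P²⁺ [Ne]3s²3p¹, Al²⁺ [Ne]3s¹.
The numbers (kJ/mol): P 2914, Al 2745, Ca 4912, Be 14849, Na 6910.
Hence IE_3: Al < P < Ca < Na < Be.

Be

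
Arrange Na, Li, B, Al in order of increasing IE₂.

Consider each +1 ion: Na⁺ is the bare [Ne] core; Li⁺ is the bare [He] core; B⁺ still has 2 valence electrons; Al⁺ still has 2 valence electrons.
Core electrons are held far more tightly than valence electrons, so Na and Li top the IE_2 order.
Valence configurations: B⁺ [He]2s², Al⁺ [Ne]3s².
Tabulated IE_2 (kJ/mol): Na 4562, Li 7298, B 2427, Al 1817.
Overall IE_2 order: Al < B < Na < Li.

Al < B < Na < Li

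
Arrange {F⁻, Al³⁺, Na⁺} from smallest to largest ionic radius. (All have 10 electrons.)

Al³⁺ < Na⁺ < F⁻

All of these have 10 electrons, so size is governed by nuclear charge alone: the more protons, the stronger the pull on the same electron cloud, and the smaller the ion.
Nuclear charges: Al³⁺ (Z=13), Na⁺ (Z=11), F⁻ (Z=9).
Smallest to largest: Al³⁺ < Na⁺ < F⁻.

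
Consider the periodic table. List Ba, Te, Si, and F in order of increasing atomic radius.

F, Si, Te, Ba

Radius decreases left→right (rising Z_eff, same n) and increases top→bottom (higher n).
Here both period and group differ, so the two effects have to be weighed against each other.
Si > F: both effects reinforce here, so Si is clearly the larger of the two.
Te > Si: period and group pull opposite ways; the down-group shift dominates (136 vs 116 pm).
Ba > Te: both effects reinforce here, so Ba is clearly the larger of the two.
Approximate values (pm): F 64, Si 116, Te 136, Ba 196.
So from smallest to largest: F < Si < Te < Ba.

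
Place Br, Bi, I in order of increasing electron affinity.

EA tends to increase across a period and decrease down a group, though the pattern is less regular than for IE or radius.
These span different periods and groups, so the two trends combine.
I > Bi: relative to Bi, both the across-period and down-group shifts push I's electron affinity up.
Br > I: they share group 17; the group trend gives Br the larger value.
Tabulated electron affinity (kJ/mol): Br 325, I 295, Bi 91.
So from lowest to highest: Bi < I < Br.

Bi < I < Br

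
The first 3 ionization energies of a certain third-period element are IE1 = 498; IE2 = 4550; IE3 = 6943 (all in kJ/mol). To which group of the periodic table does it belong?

Look for the largest jump between consecutive ionization energies: IE2/IE1 ≈ 9.1, far larger than any earlier ratio.
That jump marks the point where a core electron is being removed. So the atom has 1 valence electron.
A main-group element with 1 valence electron is in group 1.

Group 1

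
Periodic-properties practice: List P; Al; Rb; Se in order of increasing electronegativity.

Atoms toward the upper right of the periodic table pull bonding electrons most strongly.
Neither a single period nor a single group — weigh both effects.
Al > Rb: both effects reinforce here, so Al is clearly the higher of the two.
P > Al: P lies to the right of Al in period 3, so the across-period effect alone puts P higher.
Se > P: period and group pull opposite ways; the across-period shift dominates (2.55 vs 2.19).
For reference (Pauling): Al 1.61, P 2.19, Se 2.55, Rb 0.82.
So from lowest to highest: Rb < Al < P < Se.

Rb < Al < P < Se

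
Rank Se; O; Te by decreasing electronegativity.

O is in period 2, group 16; Se is in period 4, group 16; Te is in period 5, group 16.
Smaller atoms with higher effective nuclear charge are more electronegative.
All are in group 16, so electronegativity increases up the group.
So from highest to lowest: O > Se > Te.

O, Se, Te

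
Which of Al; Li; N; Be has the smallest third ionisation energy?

IE_3 is the cost of taking one more electron from the +2 cation: Al²⁺ still has 1 valence electron; Li²⁺ is already 1 electron into the core; N²⁺ still has 3 valence electrons; Be²⁺ is the bare [He] core.
Breaking into a closed-shell core is much more expensive than removing a leftover valence electron — Li and Be have the largest IE_3 here.
Valence configurations: Al²⁺ [Ne]3s¹, N²⁺ [He]2s²2p¹.
The numbers (kJ/mol): Al 2745, Li 11815, N 4578, Be 14849.
Overall IE_3 order: Al < N < Li < Be.

Al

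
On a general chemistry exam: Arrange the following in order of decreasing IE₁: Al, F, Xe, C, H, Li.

F, H, Xe, C, Al, Li

Removing the outermost electron gets harder across a period and easier down a group.
Neither a single period nor a single group — weigh both effects.
Al > Li: period and group pull opposite ways; the across-period shift dominates (578 vs 520 kJ/mol).
C > Al: relative to Al, both the across-period and down-group shifts push C's first ionization energy up.
Xe > C: period and group pull opposite ways; the across-period shift dominates (1170 vs 1086 kJ/mol).
H > Xe: period and group pull opposite ways; the down-group shift dominates (1312 vs 1170 kJ/mol).
F > H: the two effects oppose for this pair; the across-period effect wins (1681 vs 1312 kJ/mol).
For reference (kJ/mol): H 1312, Li 520, C 1086, F 1681, Al 578, Xe 1170.
So from highest to lowest: F > H > Xe > C > Al > Li.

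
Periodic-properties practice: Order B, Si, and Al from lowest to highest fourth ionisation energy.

The fourth ionization energy removes an electron from the +3 ion. For each element: B³⁺ is the bare [He] core; Si³⁺ still has 1 valence electron; Al³⁺ is the bare [Ne] core.
Pulling an electron out of a noble-gas core costs far more than removing a remaining valence electron, so Al and B sit at the high end of IE_4.
The numbers (kJ/mol): B 25026, Si 4356, Al 11577.
Overall IE_4 order: Si < Al < B.

Si < Al < B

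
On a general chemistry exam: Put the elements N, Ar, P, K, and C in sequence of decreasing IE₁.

Ar > N > C > P > K

C is in period 2, group 14; N is in period 2, group 15; P is in period 3, group 15; Ar is in period 3, group 18; K is in period 4, group 1.
First ionization energy rises across a period (greater Z_eff holds electrons more tightly) and falls down a group (valence electrons are farther from the nucleus).
Here both period and group differ, so the two effects have to be weighed against each other.
P > K: both effects reinforce here, so P is clearly the higher of the two.
C > P: period and group pull opposite ways; the down-group shift dominates (1086 vs 1012 kJ/mol).
N > C: both are in period 2; the period trend gives N the larger value.
Ar > N: period and group pull opposite ways; the across-period shift dominates (1521 vs 1402 kJ/mol).
Tabulated first ionization energy (kJ/mol): C 1086, N 1402, P 1012, Ar 1521, K 419.
So from highest to lowest: Ar > N > C > P > K.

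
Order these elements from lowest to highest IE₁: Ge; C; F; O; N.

Ge < C < O < N < F

C is in period 2, group 14; N is in period 2, group 15; O is in period 2, group 16; F is in period 2, group 17; Ge is in period 4, group 14.
Removing the outermost electron gets harder across a period and easier down a group.
Neither a single period nor a single group — weigh both effects.
C > Ge: C sits above Ge in group 14, so the down-group effect alone puts C higher.
O > C: both are in period 2; the period trend gives O the larger value.
N > O: this pair runs against the simple trend — see the exception note.
F > N: F lies to the right of N in period 2, so the across-period effect alone puts F higher.
Note the exception: N has a higher first ionization energy than O, contrary to the simple trend — pairing an electron in O's 2p⁴ costs repulsion energy, so O ionizes more easily than half-filled N (2p³).
Approximate values (kJ/mol): C 1086, N 1402, O 1314, F 1681, Ge 762.
So from lowest to highest: Ge < C < O < N < F.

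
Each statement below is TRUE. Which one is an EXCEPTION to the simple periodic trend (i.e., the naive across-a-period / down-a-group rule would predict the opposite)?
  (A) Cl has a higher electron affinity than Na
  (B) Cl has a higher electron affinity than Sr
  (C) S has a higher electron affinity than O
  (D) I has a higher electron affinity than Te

(C)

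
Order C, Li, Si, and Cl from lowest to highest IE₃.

After 2 electrons have been removed, what remains? C²⁺ still has 2 valence electrons; Li²⁺ is already 1 electron into the core; Si²⁺ still has 2 valence electrons; Cl²⁺ still has 5 valence electrons.
Core electrons are held far more tightly than valence electrons, so Li tops the IE_3 order.
Valence configurations: C²⁺ [He]2s², Si²⁺ [Ne]3s², Cl²⁺ [Ne]3s²3p³.
Tabulated IE_3 (kJ/mol): C 4620, Li 11815, Si 3232, Cl 3822.
Hence IE_3: Si < Cl < C < Li.

Si, Cl, C, Li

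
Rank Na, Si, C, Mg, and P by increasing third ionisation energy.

Consider each +2 ion: Na²⁺ is already 1 electron into the core; Si²⁺ still has 2 valence electrons; C²⁺ still has 2 valence electrons; Mg²⁺ is the bare [Ne] core; P²⁺ still has 3 valence electrons.
Core electrons are held far more tightly than valence electrons, so Na and Mg top the IE_3 order.
Valence configurations: Si²⁺ [Ne]3s², C²⁺ [He]2s², P²⁺ [Ne]3s²3p¹.
P²⁺ loses a lone 3p electron whereas Si²⁺ must break into a filled 3s² pair, so IE_3(Si) > IE_3(P) even though P has the higher nuclear charge.
The numbers (kJ/mol): Na 6910, Si 3232, C 4620, Mg 7733, P 2914.
Hence IE_3: P < Si < C < Na < Mg.

P < Si < C < Na < Mg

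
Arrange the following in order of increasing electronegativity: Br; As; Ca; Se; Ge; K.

K is in period 4, group 1; Ca is in period 4, group 2; Ge is in period 4, group 14; As is in period 4, group 15; Se is in period 4, group 16; Br is in period 4, group 17.
EN rises left→right (higher Z_eff, smaller atoms) and falls top→bottom (larger, more shielded atoms).
All lie in period 4, so electronegativity increases left to right.
So from lowest to highest: K < Ca < Ge < As < Se < Br.

K, Ca, Ge, As, Se, Br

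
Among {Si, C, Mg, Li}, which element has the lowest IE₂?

Mg

IE_2 is the cost of taking one more electron from the +1 cation: Si⁺ still has 3 valence electrons; C⁺ still has 3 valence electrons; Mg⁺ still has 1 valence electron; Li⁺ is the bare [He] core.
Breaking into a closed-shell core is much more expensive than removing a leftover valence electron — Li has the largest IE_2 here.
Valence configurations: Si⁺ [Ne]3s²3p¹, C⁺ [He]2s²2p¹, Mg⁺ [Ne]3s¹.
Tabulated IE_2 (kJ/mol): Si 1577, C 2353, Mg 1451, Li 7298.
Hence IE_2: Mg < Si < C < Li.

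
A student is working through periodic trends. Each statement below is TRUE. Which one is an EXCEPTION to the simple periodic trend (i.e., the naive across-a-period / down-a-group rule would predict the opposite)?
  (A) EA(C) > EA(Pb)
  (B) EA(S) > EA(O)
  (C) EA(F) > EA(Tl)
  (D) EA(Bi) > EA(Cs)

(B)

The general trend: electron affinity increases across a period and decreases down a group.
(A) C (period 2, group 14) vs Pb (period 6, group 14): the stated order agrees with the simple trend.
(B) S (period 3, group 16) vs O (period 2, group 16): the stated order contradicts the simple trend.
(C) F (period 2, group 17) vs Tl (period 6, group 13): the stated order agrees with the simple trend.
(D) Bi (period 6, group 15) vs Cs (period 6, group 1): the stated order agrees with the simple trend.
The exception is (B): the compact 2p subshell of O repels the added electron more than S's larger 3p does.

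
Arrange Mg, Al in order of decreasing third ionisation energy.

The third ionization energy removes an electron from the +2 ion. For each element: Mg²⁺ is the bare [Ne] core; Al²⁺ still has 1 valence electron.
Pulling an electron out of a noble-gas core costs far more than removing a remaining valence electron, so Mg sits at the high end of IE_3.
Approximate IE_3 values (kJ/mol): Mg 7733, Al 2745.
Putting it together, IE_3: Al < Mg.

Mg, Al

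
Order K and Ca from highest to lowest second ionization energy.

K, Ca

After 1 electron has been removed, what remains? K⁺ is the bare [Ar] core; Ca⁺ still has 1 valence electron.
Core electrons are held far more tightly than valence electrons, so K tops the IE_2 order.
Approximate IE_2 values (kJ/mol): K 3052, Ca 1145.
Hence IE_2: Ca < K.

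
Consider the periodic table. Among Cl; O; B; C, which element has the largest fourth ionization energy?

IE_4 is the cost of taking one more electron from the +3 cation: Cl³⁺ still has 4 valence electrons; O³⁺ still has 3 valence electrons; B³⁺ is the bare [He] core; C³⁺ still has 1 valence electron.
Breaking into a closed-shell core is much more expensive than removing a leftover valence electron — B has the largest IE_4 here.
Valence configurations: Cl³⁺ [Ne]3s²3p², O³⁺ [He]2s²2p¹, C³⁺ [He]2s¹.
Tabulated IE_4 (kJ/mol): Cl 5159, O 7469, B 25026, C 6223.
So the fourth ionization energies run Cl < C < O < B.

B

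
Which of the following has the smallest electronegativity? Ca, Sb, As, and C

Ca

C is in period 2, group 14; Ca is in period 4, group 2; As is in period 4, group 15; Sb is in period 5, group 15.
Atoms toward the upper right of the periodic table pull bonding electrons most strongly.
Neither a single period nor a single group — weigh both effects.
Sb > Ca: period and group pull opposite ways; the across-period shift dominates (2.05 vs 1.00).
As > Sb: As sits above Sb in group 15, so the down-group effect alone puts As higher.
C > As: the two effects oppose for this pair; the down-group effect wins (2.55 vs 2.18).
For reference (Pauling): C 2.55, Ca 1.00, As 2.18, Sb 2.05.
The smallest electronegativity among these belongs to Ca.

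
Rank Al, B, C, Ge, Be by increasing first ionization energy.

Al, Ge, B, Be, C

Be is in period 2, group 2; B is in period 2, group 13; C is in period 2, group 14; Al is in period 3, group 13; Ge is in period 4, group 14.
First ionization energy rises across a period (greater Z_eff holds electrons more tightly) and falls down a group (valence electrons are farther from the nucleus).
These span different periods and groups, so the two trends combine.
Ge > Al: the two effects oppose for this pair; the across-period effect wins (762 vs 578 kJ/mol).
B > Ge: the two effects oppose for this pair; the down-group effect wins (801 vs 762 kJ/mol).
Be > B: this pair runs against the simple trend — see the exception note.
C > Be: both are in period 2; the period trend gives C the larger value.
Note the exception: Be has a higher first ionization energy than B, contrary to the simple trend — removing B's lone 2p electron is easier than breaking Be's filled 2s².
For reference (kJ/mol): Be 900, B 801, C 1086, Al 578, Ge 762.
So from lowest to highest: Al < Ge < B < Be < C.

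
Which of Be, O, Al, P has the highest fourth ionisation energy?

Be

The fourth ionization energy removes an electron from the +3 ion. For each element: Be³⁺ is already 1 electron into the core; O³⁺ still has 3 valence electrons; Al³⁺ is the bare [Ne] core; P³⁺ still has 2 valence electrons.
Breaking into a closed-shell core is much more expensive than removing a leftover valence electron — Al and Be have the largest IE_4 here.
Valence configurations: O³⁺ [He]2s²2p¹, P³⁺ [Ne]3s².
Approximate IE_4 values (kJ/mol): Be 21007, O 7469, Al 11577, P 4964.
So the fourth ionization energies run P < O < Al < Be.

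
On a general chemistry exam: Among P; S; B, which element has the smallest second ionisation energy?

The second ionization energy removes an electron from the +1 ion. For each element: P⁺ still has 4 valence electrons; S⁺ still has 5 valence electrons; B⁺ still has 2 valence electrons.
All are still removing valence electrons, so compare the +1 ions as you would atoms: IE_2 generally rises across a period (higher Z_eff) and falls down a group (larger shell), subject to the usual subshell exceptions.
Valence configurations: P⁺ [Ne]3s²3p², S⁺ [Ne]3s²3p³, B⁺ [He]2s².
Tabulated IE_2 (kJ/mol): P 1907, S 2252, B 2427.
Putting it together, IE_2: P < S < B.

P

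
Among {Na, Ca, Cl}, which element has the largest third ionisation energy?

Na

After 2 electrons have been removed, what remains? Na²⁺ is already 1 electron into the core; Ca²⁺ is the bare [Ar] core; Cl²⁺ still has 5 valence electrons.
Pulling an electron out of a noble-gas core costs far more than removing a remaining valence electron, so Ca and Na sit at the high end of IE_3.
Tabulated IE_3 (kJ/mol): Na 6910, Ca 4912, Cl 3822.
So the third ionization energies run Cl < Ca < Na.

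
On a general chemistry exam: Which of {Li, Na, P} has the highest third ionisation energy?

Li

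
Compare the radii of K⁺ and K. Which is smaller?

K⁺

Forming K⁺ removes 1 electron from K. Fewer electrons for the same nuclear charge means less shielding and a higher Z_eff on the remaining electrons, and for main-group metals the entire outer shell is lost.
A cation is smaller than its parent atom: K⁺ < K.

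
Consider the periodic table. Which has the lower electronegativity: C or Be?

Be is in period 2, group 2; C is in period 2, group 14.
Smaller atoms with higher effective nuclear charge are more electronegative.
All lie in period 2, so electronegativity increases left to right.
So Be has the lower electronegativity (Be < C).

Be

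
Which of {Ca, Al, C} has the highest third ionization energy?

Ca

After 2 electrons have been removed, what remains? Ca²⁺ is the bare [Ar] core; Al²⁺ still has 1 valence electron; C²⁺ still has 2 valence electrons.
Core electrons are held far more tightly than valence electrons, so Ca tops the IE_3 order.
Valence configurations: Al²⁺ [Ne]3s¹, C²⁺ [He]2s².
The numbers (kJ/mol): Ca 4912, Al 2745, C 4620.
Putting it together, IE_3: Al < C < Ca.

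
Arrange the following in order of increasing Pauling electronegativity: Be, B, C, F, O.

Be < B < C < O < F

Be is in period 2, group 2; B is in period 2, group 13; C is in period 2, group 14; O is in period 2, group 16; F is in period 2, group 17.
Atoms toward the upper right of the periodic table pull bonding electrons most strongly.
All lie in period 2, so electronegativity increases left to right.
So from lowest to highest: Be < B < C < O < F.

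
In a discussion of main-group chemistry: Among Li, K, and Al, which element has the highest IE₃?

The third ionization energy removes an electron from the +2 ion. For each element: Li²⁺ is already 1 electron into the core; K²⁺ is already 1 electron into the core; Al²⁺ still has 1 valence electron.
Pulling an electron out of a noble-gas core costs far more than removing a remaining valence electron, so K and Li sit at the high end of IE_3.
Tabulated IE_3 (kJ/mol): Li 11815, K 4420, Al 2745.
So the third ionization energies run Al < K < Li.

Li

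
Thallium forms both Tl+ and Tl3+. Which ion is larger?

Tl+

Both ions have Z = 81 protons, but Tl3+ has lost more electrons, so its remaining electrons feel a larger effective nuclear charge per electron and are pulled in more tightly.
Higher positive charge → smaller ion, so Tl+ > Tl3+.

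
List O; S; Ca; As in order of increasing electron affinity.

O is in period 2, group 16; S is in period 3, group 16; Ca is in period 4, group 2; As is in period 4, group 15.
Electron affinity generally becomes more exothermic across a period toward the halogens and less exothermic down a group.
These span different periods and groups, so the two trends combine.
As > Ca: As lies to the right of Ca in period 4, so the across-period effect alone puts As higher.
O > As: relative to As, both the across-period and down-group shifts push O's electron affinity up.
S > O: this pair runs against the simple trend — see the exception note.
Note the exception: S has a higher electron affinity than O, contrary to the simple trend — the compact 2p subshell of O repels the added electron more than S's larger 3p does.
Tabulated electron affinity (kJ/mol): O 141, S 200, Ca 2, As 78.
So from lowest to highest: Ca < As < O < S.

Ca < As < O < S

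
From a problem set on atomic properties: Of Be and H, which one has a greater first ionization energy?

H

H is in period 1, group 1; Be is in period 2, group 2.
Removing the outermost electron gets harder across a period and easier down a group.
A diagonal step moves right (one effect) and down (the opposite effect) at once.
H > Be: period and group pull opposite ways; the down-group shift dominates (1312 vs 900 kJ/mol).
Tabulated first ionization energy (kJ/mol): H 1312, Be 900.
So H has the greater first ionization energy (H > Be).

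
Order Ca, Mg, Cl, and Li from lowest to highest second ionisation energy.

Ca < Mg < Cl < Li

IE_2 is the cost of taking one more electron from the +1 cation: Ca⁺ still has 1 valence electron; Mg⁺ still has 1 valence electron; Cl⁺ still has 6 valence electrons; Li⁺ is the bare [He] core.
Pulling an electron out of a noble-gas core costs far more than removing a remaining valence electron, so Li sits at the high end of IE_2.
Valence configurations: Ca⁺ [Ar]4s¹, Mg⁺ [Ne]3s¹, Cl⁺ [Ne]3s²3p⁴.
Approximate IE_2 values (kJ/mol): Ca 1145, Mg 1451, Cl 2298, Li 7298.
Overall IE_2 order: Ca < Mg < Cl < Li.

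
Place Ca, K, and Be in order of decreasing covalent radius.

Atomic radius shrinks across a period as nuclear charge pulls the same shell inward, and grows down a group as new shells are added.
Neither a single period nor a single group — weigh both effects.
Ca > Be: they share group 2; the group trend gives Ca the larger value.
K > Ca: both are in period 4; the period trend gives K the larger value.
Tabulated atomic radius (pm): Be 102, K 196, Ca 171.
So from largest to smallest: K > Ca > Be.

K, Ca, Be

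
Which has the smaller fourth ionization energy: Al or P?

After 3 electrons have been removed, what remains? Al³⁺ is the bare [Ne] core; P³⁺ still has 2 valence electrons.
Core electrons are held far more tightly than valence electrons, so Al tops the IE_4 order.
The numbers (kJ/mol): Al 11577, P 4964.
Putting it together, IE_4: P < Al.

P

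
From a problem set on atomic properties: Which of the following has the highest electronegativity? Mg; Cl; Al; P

Cl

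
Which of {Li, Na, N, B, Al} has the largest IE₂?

Li

After 1 electron has been removed, what remains? Li⁺ is the bare [He] core; Na⁺ is the bare [Ne] core; N⁺ still has 4 valence electrons; B⁺ still has 2 valence electrons; Al⁺ still has 2 valence electrons.
Core electrons are held far more tightly than valence electrons, so Na and Li top the IE_2 order.
Valence configurations: N⁺ [He]2s²2p², B⁺ [He]2s², Al⁺ [Ne]3s².
Approximate IE_2 values (kJ/mol): Li 7298, Na 4562, N 2856, B 2427, Al 1817.
Overall IE_2 order: Al < B < N < Na < Li.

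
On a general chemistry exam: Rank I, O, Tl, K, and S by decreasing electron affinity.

I > S > O > K > Tl

O is in period 2, group 16; S is in period 3, group 16; K is in period 4, group 1; I is in period 5, group 17; Tl is in period 6, group 13.
Electron affinity generally becomes more exothermic across a period toward the halogens and less exothermic down a group.
Here both period and group differ, so the two effects have to be weighed against each other.
K > Tl: the two effects oppose for this pair; the down-group effect wins (48 vs 19 kJ/mol).
O > K: relative to K, both the across-period and down-group shifts push O's electron affinity up.
S > O: this pair runs against the simple trend — see the exception note.
I > S: the two effects oppose for this pair; the across-period effect wins (295 vs 200 kJ/mol).
Note the exception: S has a higher electron affinity than O, contrary to the simple trend — the compact 2p subshell of O repels the added electron more than S's larger 3p does.
For reference (kJ/mol): O 141, S 200, K 48, I 295, Tl 19.
So from highest to lowest: I > S > O > K > Tl.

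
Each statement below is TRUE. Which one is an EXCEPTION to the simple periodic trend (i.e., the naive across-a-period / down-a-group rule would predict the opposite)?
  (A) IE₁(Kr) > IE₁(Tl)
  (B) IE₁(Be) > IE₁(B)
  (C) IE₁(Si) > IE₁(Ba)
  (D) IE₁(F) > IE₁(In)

(B)

The general trend: first ionisation energy increases across a period and decreases down a group.
(A) Kr (period 4, group 18) vs Tl (period 6, group 13): the stated order agrees with the simple trend.
(B) Be (period 2, group 2) vs B (period 2, group 13): the stated order contradicts the simple trend.
(C) Si (period 3, group 14) vs Ba (period 6, group 2): the stated order agrees with the simple trend.
(D) F (period 2, group 17) vs In (period 5, group 13): the stated order agrees with the simple trend.
The exception is (B): removing B's lone 2p electron is easier than breaking Be's filled 2s².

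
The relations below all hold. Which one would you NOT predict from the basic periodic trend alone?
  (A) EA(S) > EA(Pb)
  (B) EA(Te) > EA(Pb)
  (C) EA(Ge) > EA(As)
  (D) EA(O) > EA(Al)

The general trend: electron affinity increases across a period and decreases down a group.
(A) S (period 3, group 16) vs Pb (period 6, group 14): the stated order agrees with the simple trend.
(B) Te (period 5, group 16) vs Pb (period 6, group 14): the stated order agrees with the simple trend.
(C) Ge (period 4, group 14) vs As (period 4, group 15): the stated order contradicts the simple trend.
(D) O (period 2, group 16) vs Al (period 3, group 13): the stated order agrees with the simple trend.
The exception is (C): adding an electron to As's half-filled 4p³ is unfavourable, so Ge (4p²) has the more exothermic EA.

(C)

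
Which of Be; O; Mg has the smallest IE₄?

O

After 3 electrons have been removed, what remains? Be³⁺ is already 1 electron into the core; O³⁺ still has 3 valence electrons; Mg³⁺ is already 1 electron into the core.
Pulling an electron out of a noble-gas core costs far more than removing a remaining valence electron, so Mg and Be sit at the high end of IE_4.
Approximate IE_4 values (kJ/mol): Be 21007, O 7469, Mg 10543.
Overall IE_4 order: O < Mg < Be.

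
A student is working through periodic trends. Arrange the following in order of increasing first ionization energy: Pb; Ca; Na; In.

Na, In, Ca, Pb

Na is in period 3, group 1; Ca is in period 4, group 2; In is in period 5, group 13; Pb is in period 6, group 14.
First ionization energy rises across a period (greater Z_eff holds electrons more tightly) and falls down a group (valence electrons are farther from the nucleus).
A diagonal step moves right (one effect) and down (the opposite effect) at once.
In > Na: the two effects oppose for this pair; the across-period effect wins (558 vs 496 kJ/mol).
Ca > In: period and group pull opposite ways; the down-group shift dominates (590 vs 558 kJ/mol).
Pb > Ca: period and group pull opposite ways; the across-period shift dominates (716 vs 590 kJ/mol).
Tabulated first ionization energy (kJ/mol): Na 496, Ca 590, In 558, Pb 716.
So from lowest to highest: Na < In < Ca < Pb.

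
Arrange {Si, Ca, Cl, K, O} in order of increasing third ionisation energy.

The third ionization energy removes an electron from the +2 ion. For each element: Si²⁺ still has 2 valence electrons; Ca²⁺ is the bare [Ar] core; Cl²⁺ still has 5 valence electrons; K²⁺ is already 1 electron into the core; O²⁺ still has 4 valence electrons.
Usually core removal costs more than valence removal, but here the competition is close: a tightly held n=2 valence electron can cost more to remove than an n=3 core electron, so the actual values have to decide it.
Valence configurations: Si²⁺ [Ne]3s², Cl²⁺ [Ne]3s²3p³, O²⁺ [He]2s²2p².
Approximate IE_3 values (kJ/mol): Si 3232, Ca 4912, Cl 3822, K 4420, O 5300.
So the third ionization energies run Si < Cl < K < Ca < O.

Si < Cl < K < Ca < O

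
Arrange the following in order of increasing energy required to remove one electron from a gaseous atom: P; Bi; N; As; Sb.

Bi, Sb, As, P, N

N is in period 2, group 15; P is in period 3, group 15; As is in period 4, group 15; Sb is in period 5, group 15; Bi is in period 6, group 15.
IE₁ increases left→right with effective nuclear charge and decreases top→bottom as the valence shell moves farther out.
All are in group 15, so first ionization energy increases up the group.
So from lowest to highest: Bi < Sb < As < P < N.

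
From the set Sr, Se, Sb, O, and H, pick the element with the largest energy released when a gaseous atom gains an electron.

EA tends to increase across a period and decrease down a group, though the pattern is less regular than for IE or radius.
Here both period and group differ, so the two effects have to be weighed against each other.
H > Sr: the two effects oppose for this pair; the down-group effect wins (73 vs 5 kJ/mol).
Sb > H: period and group pull opposite ways; the across-period shift dominates (103 vs 73 kJ/mol).
O > Sb: both effects reinforce here, so O is clearly the higher of the two.
Se > O: this pair runs against the simple trend — see the exception note.
Note the exception: Se has a higher electron affinity than O, contrary to the simple trend — O's compact 2p subshell gives strong electron–electron repulsion on the added electron.
Approximate values (kJ/mol): H 73, O 141, Se 195, Sr 5, Sb 103.
The largest energy released when a gaseous atom gains an electron among these belongs to Se.

Se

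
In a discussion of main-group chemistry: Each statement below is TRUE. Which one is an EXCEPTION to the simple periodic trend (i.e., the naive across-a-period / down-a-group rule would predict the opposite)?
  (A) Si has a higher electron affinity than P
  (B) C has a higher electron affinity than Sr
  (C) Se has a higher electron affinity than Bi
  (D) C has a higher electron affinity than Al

(A)

The general trend: electron affinity increases across a period and decreases down a group.
(A) Si (period 3, group 14) vs P (period 3, group 15): the stated order contradicts the simple trend.
(B) C (period 2, group 14) vs Sr (period 5, group 2): the stated order agrees with the simple trend.
(C) Se (period 4, group 16) vs Bi (period 6, group 15): the stated order agrees with the simple trend.
(D) C (period 2, group 14) vs Al (period 3, group 13): the stated order agrees with the simple trend.
The exception is (A): adding an electron to P's half-filled 3p³ is unfavourable, so Si (3p²) has the more exothermic EA.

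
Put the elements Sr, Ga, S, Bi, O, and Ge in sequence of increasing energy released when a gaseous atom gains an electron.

O is in period 2, group 16; S is in period 3, group 16; Ga is in period 4, group 13; Ge is in period 4, group 14; Sr is in period 5, group 2; Bi is in period 6, group 15.
Adding an electron releases more energy for atoms nearer the top right (short of the noble gases).
These span different periods and groups, so the two trends combine.
Ga > Sr: both effects reinforce here, so Ga is clearly the higher of the two.
Bi > Ga: the two effects oppose for this pair; the across-period effect wins (91 vs 29 kJ/mol).
Ge > Bi: period and group pull opposite ways; the down-group shift dominates (119 vs 91 kJ/mol).
O > Ge: relative to Ge, both the across-period and down-group shifts push O's electron affinity up.
S > O: this pair runs against the simple trend — see the exception note.
Note the exception: S has a higher electron affinity than O, contrary to the simple trend — the compact 2p subshell of O repels the added electron more than S's larger 3p does.
Approximate values (kJ/mol): O 141, S 200, Ga 29, Ge 119, Sr 5, Bi 91.
So from lowest to highest: Sr < Ga < Bi < Ge < O < S.

Sr < Ga < Bi < Ge < O < S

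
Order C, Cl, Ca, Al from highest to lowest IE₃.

After 2 electrons have been removed, what remains? C²⁺ still has 2 valence electrons; Cl²⁺ still has 5 valence electrons; Ca²⁺ is the bare [Ar] core; Al²⁺ still has 1 valence electron.
Breaking into a closed-shell core is much more expensive than removing a leftover valence electron — Ca has the largest IE_3 here.
Valence configurations: C²⁺ [He]2s², Cl²⁺ [Ne]3s²3p³, Al²⁺ [Ne]3s¹.
Approximate IE_3 values (kJ/mol): C 4620, Cl 3822, Ca 4912, Al 2745.
So the third ionization energies run Al < Cl < C < Ca.

Ca > C > Cl > Al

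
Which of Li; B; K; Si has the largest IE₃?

IE_3 is the cost of taking one more electron from the +2 cation: Li²⁺ is already 1 electron into the core; B²⁺ still has 1 valence electron; K²⁺ is already 1 electron into the core; Si²⁺ still has 2 valence electrons.
Pulling an electron out of a noble-gas core costs far more than removing a remaining valence electron, so K and Li sit at the high end of IE_3.
Valence configurations: B²⁺ [He]2s¹, Si²⁺ [Ne]3s².
Approximate IE_3 values (kJ/mol): Li 11815, B 3660, K 4420, Si 3232.
Putting it together, IE_3: Si < B < K < Li.

Li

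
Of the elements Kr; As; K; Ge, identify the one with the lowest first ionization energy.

K

K is in period 4, group 1; Ge is in period 4, group 14; As is in period 4, group 15; Kr is in period 4, group 18.
IE₁ increases left→right with effective nuclear charge and decreases top→bottom as the valence shell moves farther out.
All lie in period 4, so first ionization energy increases left to right.
The lowest first ionization energy among these belongs to K.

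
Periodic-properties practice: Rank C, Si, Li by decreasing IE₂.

IE_2 is the cost of taking one more electron from the +1 cation: C⁺ still has 3 valence electrons; Si⁺ still has 3 valence electrons; Li⁺ is the bare [He] core.
Core electrons are held far more tightly than valence electrons, so Li tops the IE_2 order.
Valence configurations: C⁺ [He]2s²2p¹, Si⁺ [Ne]3s²3p¹.
Approximate IE_2 values (kJ/mol): C 2353, Si 1577, Li 7298.
Hence IE_2: Si < C < Li.

Li > C > Si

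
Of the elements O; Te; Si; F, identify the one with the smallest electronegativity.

O is in period 2, group 16; F is in period 2, group 17; Si is in period 3, group 14; Te is in period 5, group 16.
Smaller atoms with higher effective nuclear charge are more electronegative.
Neither a single period nor a single group — weigh both effects.
Te > Si: the two effects oppose for this pair; the across-period effect wins (2.10 vs 1.90).
O > Te: O sits above Te in group 16, so the down-group effect alone puts O higher.
F > O: F lies to the right of O in period 2, so the across-period effect alone puts F higher.
Approximate values (Pauling): O 3.44, F 3.98, Si 1.90, Te 2.10.
The smallest electronegativity among these belongs to Si.

Si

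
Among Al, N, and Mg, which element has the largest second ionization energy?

The second ionization energy removes an electron from the +1 ion. For each element: Al⁺ still has 2 valence electrons; N⁺ still has 4 valence electrons; Mg⁺ still has 1 valence electron.
All are still removing valence electrons, so compare the +1 ions as you would atoms: IE_2 generally rises across a period (higher Z_eff) and falls down a group (larger shell), subject to the usual subshell exceptions.
Valence configurations: Al⁺ [Ne]3s², N⁺ [He]2s²2p², Mg⁺ [Ne]3s¹.
Approximate IE_2 values (kJ/mol): Al 1817, N 2856, Mg 1451.
Overall IE_2 order: Mg < Al < N.

N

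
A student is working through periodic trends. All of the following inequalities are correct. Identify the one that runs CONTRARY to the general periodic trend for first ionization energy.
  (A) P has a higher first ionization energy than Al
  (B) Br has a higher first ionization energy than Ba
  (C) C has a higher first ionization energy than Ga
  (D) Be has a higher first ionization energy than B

(D)

The general trend: first ionization energy increases across a period and decreases down a group.
(A) P (period 3, group 15) vs Al (period 3, group 13): the stated order agrees with the simple trend.
(B) Br (period 4, group 17) vs Ba (period 6, group 2): the stated order agrees with the simple trend.
(C) C (period 2, group 14) vs Ga (period 4, group 13): the stated order agrees with the simple trend.
(D) Be (period 2, group 2) vs B (period 2, group 13): the stated order contradicts the simple trend.
The exception is (D): removing B's lone 2p electron is easier than breaking Be's filled 2s².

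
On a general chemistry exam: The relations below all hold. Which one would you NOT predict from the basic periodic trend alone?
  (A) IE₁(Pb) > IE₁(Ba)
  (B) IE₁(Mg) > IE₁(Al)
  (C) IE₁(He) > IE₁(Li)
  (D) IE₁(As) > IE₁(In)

The general trend: first ionisation energy increases across a period and decreases down a group.
(A) Pb (period 6, group 14) vs Ba (period 6, group 2): the stated order agrees with the simple trend.
(B) Mg (period 3, group 2) vs Al (period 3, group 13): the stated order contradicts the simple trend.
(C) He (period 1, group 18) vs Li (period 2, group 1): the stated order agrees with the simple trend.
(D) As (period 4, group 15) vs In (period 5, group 13): the stated order agrees with the simple trend.
The exception is (B): Al's single 3p electron is easier to remove than one from Mg's filled 3s².

(B)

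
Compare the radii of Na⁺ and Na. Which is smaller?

Forming Na⁺ removes 1 electron from Na. Fewer electrons for the same nuclear charge means less shielding and a higher Z_eff on the remaining electrons, and for main-group metals the entire outer shell is lost.
A cation is smaller than its parent atom: Na⁺ < Na.

Na⁺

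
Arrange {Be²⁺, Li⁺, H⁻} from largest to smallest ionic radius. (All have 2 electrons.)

All of these have 2 electrons, so size is governed by nuclear charge alone: the more protons, the stronger the pull on the same electron cloud, and the smaller the ion.
Nuclear charges: Be²⁺ (Z=4), Li⁺ (Z=3), H⁻ (Z=1).
Largest to smallest: H⁻ > Li⁺ > Be²⁺.

H⁻, Li⁺, Be²⁺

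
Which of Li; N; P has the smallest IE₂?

P

IE_2 is the cost of taking one more electron from the +1 cation: Li⁺ is the bare [He] core; N⁺ still has 4 valence electrons; P⁺ still has 4 valence electrons.
Breaking into a closed-shell core is much more expensive than removing a leftover valence electron — Li has the largest IE_2 here.
Valence configurations: N⁺ [He]2s²2p², P⁺ [Ne]3s²3p².
The numbers (kJ/mol): Li 7298, N 2856, P 1907.
So the second ionization energies run P < N < Li.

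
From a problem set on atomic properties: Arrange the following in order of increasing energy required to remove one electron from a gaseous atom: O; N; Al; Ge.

Al, Ge, O, N

N is in period 2, group 15; O is in period 2, group 16; Al is in period 3, group 13; Ge is in period 4, group 14.
Removing the outermost electron gets harder across a period and easier down a group.
Neither a single period nor a single group — weigh both effects.
Ge > Al: the two effects oppose for this pair; the across-period effect wins (762 vs 578 kJ/mol).
O > Ge: both effects reinforce here, so O is clearly the higher of the two.
N > O: this pair runs against the simple trend — see the exception note.
Note the exception: N has a higher first ionization energy than O, contrary to the simple trend — pairing an electron in O's 2p⁴ costs repulsion energy, so O ionizes more easily than half-filled N (2p³).
Tabulated first ionization energy (kJ/mol): N 1402, O 1314, Al 578, Ge 762.
So from lowest to highest: Al < Ge < O < N.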